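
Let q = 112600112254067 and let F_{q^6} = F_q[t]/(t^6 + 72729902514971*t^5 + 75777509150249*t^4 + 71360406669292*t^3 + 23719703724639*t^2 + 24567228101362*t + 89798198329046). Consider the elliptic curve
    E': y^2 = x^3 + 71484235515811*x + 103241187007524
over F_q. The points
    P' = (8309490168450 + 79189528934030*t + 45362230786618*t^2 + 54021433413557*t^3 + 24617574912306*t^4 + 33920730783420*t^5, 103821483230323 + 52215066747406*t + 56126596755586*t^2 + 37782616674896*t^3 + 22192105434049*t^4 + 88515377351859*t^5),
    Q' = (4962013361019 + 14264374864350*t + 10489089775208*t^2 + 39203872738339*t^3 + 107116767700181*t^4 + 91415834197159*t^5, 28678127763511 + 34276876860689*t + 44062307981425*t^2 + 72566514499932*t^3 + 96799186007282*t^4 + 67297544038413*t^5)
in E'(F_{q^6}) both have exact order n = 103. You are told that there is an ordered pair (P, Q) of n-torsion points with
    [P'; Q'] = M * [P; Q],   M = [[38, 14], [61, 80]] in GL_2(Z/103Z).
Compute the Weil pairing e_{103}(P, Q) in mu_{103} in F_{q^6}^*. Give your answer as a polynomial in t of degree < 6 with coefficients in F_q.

Under M = [[38,14],[61,80]] in GL_2(Z/103), e_{103}(P',Q') = e_{103}(P,Q)^(38*80-14*61 mod 103).
Inverting 23 mod 103: 9. Thus e_{103}(P,Q) = e(P',Q')^{9}.
7-bit Miller (1100111) on E'/F_{112600112254067} with a'=71484235515811, b'=103241187007524: accumulate tangent/chord ratios at Q'+S and P'+S'.
The quotient is 36212561430040 + 29952636625056*t + 3391644650664*t^2 + 51132916350775*t^3 + 32775379370068*t^4 + 92923539070517*t^5.
Raise to 9: e(P,Q) = 1881591829267 + 61042260817019*t + 31900420068436*t^2 + 93891298322872*t^3 + 38863514818051*t^4 + 27750398661787*t^5 in mu_{103}.

1881591829267 + 61042260817019*t + 31900420068436*t^2 + 93891298322872*t^3 + 38863514818051*t^4 + 27750398661787*t^5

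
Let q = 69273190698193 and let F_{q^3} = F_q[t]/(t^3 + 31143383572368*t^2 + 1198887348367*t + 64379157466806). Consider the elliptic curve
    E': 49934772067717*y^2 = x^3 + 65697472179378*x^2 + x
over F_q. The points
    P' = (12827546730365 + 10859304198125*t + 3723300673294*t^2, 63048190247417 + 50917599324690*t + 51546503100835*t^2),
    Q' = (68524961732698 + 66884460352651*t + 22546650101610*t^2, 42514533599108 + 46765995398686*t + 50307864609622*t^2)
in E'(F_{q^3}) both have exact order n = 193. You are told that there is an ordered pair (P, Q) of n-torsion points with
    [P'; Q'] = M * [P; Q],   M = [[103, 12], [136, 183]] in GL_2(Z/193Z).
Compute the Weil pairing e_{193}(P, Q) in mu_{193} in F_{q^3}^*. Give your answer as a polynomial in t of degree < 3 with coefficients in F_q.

Alternating bilinearity on E[193] (values in mu_{193} in F_{69273190698193^3}) gives e(P',Q') = e(P,Q)^det(M).
So e_{193}(P,Q) = e_{193}(P',Q')^{111}, since 40*111 = 1 mod 193.
Set x_W=33142987854292*u+3084699946402, y_W=33142987854292*v; then E': y_W^2=x_W^3+44896311137196*x_W.
Double-and-add over 11000001: 8-1 doublings, 3-1 additions; each step l_{T,T}/v_{2T} or l_{T,P'}/v at Q'+S for random S.
f_P(D_Q)/f_Q(D_P) = 51437547435642 + 67766085302065*t + 30142811442117*t^2.
Hence e(P,Q) = 64948995990435 + 21988445805897*t + 4791264577084*t^2 in F_{69273190698193^3}^*.

64948995990435 + 21988445805897*t + 4791264577084*t^2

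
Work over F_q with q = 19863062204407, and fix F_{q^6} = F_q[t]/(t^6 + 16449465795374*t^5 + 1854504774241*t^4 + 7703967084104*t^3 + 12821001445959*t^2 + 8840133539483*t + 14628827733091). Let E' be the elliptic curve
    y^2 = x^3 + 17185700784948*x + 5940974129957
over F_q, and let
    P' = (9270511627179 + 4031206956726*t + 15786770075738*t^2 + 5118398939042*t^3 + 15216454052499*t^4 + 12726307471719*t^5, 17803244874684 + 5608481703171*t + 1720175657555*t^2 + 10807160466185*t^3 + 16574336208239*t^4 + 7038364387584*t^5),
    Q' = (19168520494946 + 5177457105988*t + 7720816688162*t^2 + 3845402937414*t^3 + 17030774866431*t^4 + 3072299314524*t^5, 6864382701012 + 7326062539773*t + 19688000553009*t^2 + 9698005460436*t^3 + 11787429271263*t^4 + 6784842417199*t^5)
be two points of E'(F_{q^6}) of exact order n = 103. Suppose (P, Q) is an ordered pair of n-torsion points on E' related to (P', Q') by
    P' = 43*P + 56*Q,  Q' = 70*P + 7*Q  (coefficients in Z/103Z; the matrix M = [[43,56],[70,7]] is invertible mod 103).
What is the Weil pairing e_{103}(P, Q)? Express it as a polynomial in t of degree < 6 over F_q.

19514258518437 + 14505725561282*t + 11134235898004*t^2 + 12645588737879*t^3 + 13164234269917*t^4 + 3054607470680*t^5

Alternating bilinearity on E[103] (values in mu_{103} in F_{19863062204407^6}) gives e(P',Q') = e(P,Q)^det(M).
43*7 - 56*70 = -3619; reduced mod 103: det = 89, inverse 22.
Miller loop for e_{103} over F_{19863062204407^6}: bits of 103 = 1100111; 6 double steps + 4 add steps, l/v at each.
Miller gives e_{103}(P',Q') = 3502634930246 + 15429026302514*t + 18275951349579*t^2 + 15040668862597*t^3 + 277293138346*t^4 + 10957622433114*t^5 in F_{19863062204407^6}.
e_{103}(P,Q) = (3502634930246 + 15429026302514*t + 18275951349579*t^2 + 15040668862597*t^3 + 277293138346*t^4 + 10957622433114*t^5)^{22} = 19514258518437 + 14505725561282*t + 11134235898004*t^2 + 12645588737879*t^3 + 13164234269917*t^4 + 3054607470680*t^5.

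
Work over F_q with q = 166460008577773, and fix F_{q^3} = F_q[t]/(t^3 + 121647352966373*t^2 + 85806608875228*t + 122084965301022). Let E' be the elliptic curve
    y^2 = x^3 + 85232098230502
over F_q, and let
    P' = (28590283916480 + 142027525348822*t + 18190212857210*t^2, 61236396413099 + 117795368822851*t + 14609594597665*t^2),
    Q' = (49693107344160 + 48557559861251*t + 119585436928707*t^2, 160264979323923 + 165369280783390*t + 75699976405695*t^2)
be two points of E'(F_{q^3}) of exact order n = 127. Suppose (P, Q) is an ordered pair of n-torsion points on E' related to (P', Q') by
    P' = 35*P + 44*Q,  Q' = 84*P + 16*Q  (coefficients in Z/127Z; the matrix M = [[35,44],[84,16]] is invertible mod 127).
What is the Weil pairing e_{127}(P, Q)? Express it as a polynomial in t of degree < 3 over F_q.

Alternating bilinearity on E[127] (values in mu_{127} in F_{166460008577773^3}) gives e(P',Q') = e(P,Q)^det(M).
Inverting 39 mod 127: 114. Thus e_{127}(P,Q) = e(P',Q')^{114}.
Miller loop for e_{127} over F_{166460008577773^3}: bits of 127 = 1111111; 6 double steps + 6 add steps, l/v at each.
e_{127}(P',Q') = 158323124667350 + 125583382420555*t + 85264082561008*t^2.
(158323124667350 + 125583382420555*t + 85264082561008*t^2)^{114} mod (166460008577773,f) = 116786839917059 + 160057103447218*t + 71697911330459*t^2.

116786839917059 + 160057103447218*t + 71697911330459*t^2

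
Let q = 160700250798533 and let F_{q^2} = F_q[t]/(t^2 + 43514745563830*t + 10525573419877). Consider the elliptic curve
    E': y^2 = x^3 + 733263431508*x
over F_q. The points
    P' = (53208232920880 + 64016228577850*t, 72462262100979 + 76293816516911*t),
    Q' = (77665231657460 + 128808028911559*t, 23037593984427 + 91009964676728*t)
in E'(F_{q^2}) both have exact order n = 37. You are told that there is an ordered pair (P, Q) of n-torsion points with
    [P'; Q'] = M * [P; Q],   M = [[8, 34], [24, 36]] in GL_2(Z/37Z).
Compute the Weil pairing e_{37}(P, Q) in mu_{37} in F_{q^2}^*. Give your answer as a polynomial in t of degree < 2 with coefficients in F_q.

Since e_{37}(P,P)=e_{37}(Q,Q)=1 and e_{37}(Q,P)=e_{37}(P,Q)^{-1}, expanding e_{37}(8*P + 34*Q,24*P + 36*Q) leaves e(P,Q)^det(M).
So e_{37}(P,Q) = e_{37}(P',Q')^{11}, since 27*11 = 1 mod 37.
n = 37 = (100101)_2 (6 bits, wt 3); accumulate f_{37,P'}(Q'+S)/f_{37,P'}(S) along the 5-step ladder.
Result: e(P',Q') = 10940509788562 + 21384770971141*t.
Hence e(P,Q) = 129000706689878 + 84113812564290*t in F_{160700250798533^2}^*.

129000706689878 + 84113812564290*t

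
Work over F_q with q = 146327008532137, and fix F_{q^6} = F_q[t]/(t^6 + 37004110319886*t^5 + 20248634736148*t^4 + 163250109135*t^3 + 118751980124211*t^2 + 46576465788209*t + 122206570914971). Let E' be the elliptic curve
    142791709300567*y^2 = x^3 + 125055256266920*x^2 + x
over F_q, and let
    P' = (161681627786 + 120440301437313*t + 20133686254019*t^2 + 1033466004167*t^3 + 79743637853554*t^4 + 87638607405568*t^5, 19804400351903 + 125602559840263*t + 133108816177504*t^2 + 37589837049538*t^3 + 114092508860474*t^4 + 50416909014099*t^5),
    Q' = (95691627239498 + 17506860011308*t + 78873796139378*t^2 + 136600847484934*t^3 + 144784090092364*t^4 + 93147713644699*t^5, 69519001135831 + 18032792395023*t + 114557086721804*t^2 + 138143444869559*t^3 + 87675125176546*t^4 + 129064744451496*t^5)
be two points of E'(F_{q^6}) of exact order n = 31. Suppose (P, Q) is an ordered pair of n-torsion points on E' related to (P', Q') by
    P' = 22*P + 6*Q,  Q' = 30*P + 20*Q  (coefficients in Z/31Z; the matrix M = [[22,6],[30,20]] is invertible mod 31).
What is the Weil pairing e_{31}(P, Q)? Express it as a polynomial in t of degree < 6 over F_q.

e_{31} is bilinear + alternating on E[31], so e_{31}(22*P + 6*Q, 30*P + 20*Q) = e_{31}(P,Q)^(22*20-6*30).
Inverting 12 mod 31: 13. Thus e_{31}(P,Q) = e(P',Q')^{13}.
Undo Montgomery via alpha=120552502417275, beta=6499964076835: (a',b')=(0,87693553502738) over F_{146327008532137}.
Miller loop for e_{31} over F_{146327008532137^6}: bits of 31 = 11111; 4 double steps + 4 add steps, l/v at each.
So e_{31}(P',Q') = 38277923782716 + 96789050198046*t + 79573968745644*t^2 + 20864581024048*t^3 + 5948876497908*t^4 + 133695457108194*t^5.
(38277923782716 + 96789050198046*t + 79573968745644*t^2 + 20864581024048*t^3 + 5948876497908*t^4 + 133695457108194*t^5)^{13} mod (146327008532137,f) = 101921135529789 + 104064181672848*t + 131980365295634*t^2 + 4514610935131*t^3 + 4844908354053*t^4 + 128127851382862*t^5.

101921135529789 + 104064181672848*t + 131980365295634*t^2 + 4514610935131*t^3 + 4844908354053*t^4 + 128127851382862*t^5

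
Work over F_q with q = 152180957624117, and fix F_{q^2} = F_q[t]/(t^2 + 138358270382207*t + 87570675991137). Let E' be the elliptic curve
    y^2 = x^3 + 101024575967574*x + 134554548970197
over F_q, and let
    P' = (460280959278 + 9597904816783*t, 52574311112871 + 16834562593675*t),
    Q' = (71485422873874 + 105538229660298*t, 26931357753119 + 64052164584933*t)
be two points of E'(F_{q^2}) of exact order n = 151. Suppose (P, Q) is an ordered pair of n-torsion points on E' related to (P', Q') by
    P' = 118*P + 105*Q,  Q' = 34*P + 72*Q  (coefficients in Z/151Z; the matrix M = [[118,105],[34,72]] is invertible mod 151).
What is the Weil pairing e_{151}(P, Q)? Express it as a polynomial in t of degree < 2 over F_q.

35055788985743 + 133044695491381*t

Under M = [[118,105],[34,72]] in GL_2(Z/151), e_{151}(P',Q') = e_{151}(P,Q)^(118*72-105*34 mod 151).
Hence e(P,Q) = e(P',Q')^{98} where 98 = 94^{-1} mod 151.
Double-and-add over 10010111: 8-1 doublings, 5-1 additions; each step l_{T,T}/v_{2T} or l_{T,P'}/v at Q'+S for random S.
f_P(D_Q)/f_Q(D_P) = 67310488476771 + 74186008718396*t.
e_{151}(P,Q) = (67310488476771 + 74186008718396*t)^{98} = 35055788985743 + 133044695491381*t.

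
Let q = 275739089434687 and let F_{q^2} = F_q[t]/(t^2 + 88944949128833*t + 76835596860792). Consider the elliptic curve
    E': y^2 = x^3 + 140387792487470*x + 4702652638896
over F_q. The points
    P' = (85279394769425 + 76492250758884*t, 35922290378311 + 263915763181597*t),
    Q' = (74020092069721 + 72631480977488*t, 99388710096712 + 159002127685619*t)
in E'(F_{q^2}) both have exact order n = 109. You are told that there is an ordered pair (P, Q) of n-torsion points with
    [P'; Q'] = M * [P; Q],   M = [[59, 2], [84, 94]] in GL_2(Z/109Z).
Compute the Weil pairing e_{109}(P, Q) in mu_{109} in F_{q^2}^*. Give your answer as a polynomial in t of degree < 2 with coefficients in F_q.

e_{109} is bilinear + alternating on E[109], so e_{109}(59*P + 2*Q, 84*P + 94*Q) = e_{109}(P,Q)^(59*94-2*84).
So e_{109}(P,Q) = e_{109}(P',Q')^{56}, since 37*56 = 1 mod 109.
Miller loop for e_{109} over F_{275739089434687^2}: bits of 109 = 1101101; 6 double steps + 4 add steps, l/v at each.
So e_{109}(P',Q') = 188623065569321 + 76051935758609*t.
e_{109}(P,Q) = (188623065569321 + 76051935758609*t)^{56} = 132430687241342 + 36324956213997*t.

132430687241342 + 36324956213997*t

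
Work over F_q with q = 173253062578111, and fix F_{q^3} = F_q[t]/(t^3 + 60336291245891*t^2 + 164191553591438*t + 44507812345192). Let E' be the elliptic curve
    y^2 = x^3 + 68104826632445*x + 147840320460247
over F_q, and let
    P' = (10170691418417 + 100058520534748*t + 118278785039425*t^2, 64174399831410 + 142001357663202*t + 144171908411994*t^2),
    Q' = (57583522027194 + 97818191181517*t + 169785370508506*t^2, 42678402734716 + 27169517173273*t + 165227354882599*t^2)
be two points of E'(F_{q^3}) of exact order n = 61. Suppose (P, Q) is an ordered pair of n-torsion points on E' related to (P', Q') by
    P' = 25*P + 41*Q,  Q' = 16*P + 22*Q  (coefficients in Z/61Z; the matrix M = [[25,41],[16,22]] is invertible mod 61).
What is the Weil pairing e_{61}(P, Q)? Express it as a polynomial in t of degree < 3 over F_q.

e_{61}(aP+bQ,cP+dQ) = e_{61}(P,Q)^(ad-bc); with (a,b,c,d)=(25,41,16,22) this gives the det-61 law.
det(M) mod 61 = 16; its inverse in (Z/61)^* is 42 (check: 16*42 mod 61 = 1).
6-bit Miller (111101) on E'/F_{173253062578111} with a'=68104826632445, b'=147840320460247: accumulate tangent/chord ratios at Q'+S and P'+S'.
Result: e(P',Q') = 28869331634747 + 161864756695333*t + 67143884126095*t^2.
e_{61}(P,Q) = (28869331634747 + 161864756695333*t + 67143884126095*t^2)^{42} = 7561430486977 + 123551975308422*t + 140447667141892*t^2.

7561430486977 + 123551975308422*t + 140447667141892*t^2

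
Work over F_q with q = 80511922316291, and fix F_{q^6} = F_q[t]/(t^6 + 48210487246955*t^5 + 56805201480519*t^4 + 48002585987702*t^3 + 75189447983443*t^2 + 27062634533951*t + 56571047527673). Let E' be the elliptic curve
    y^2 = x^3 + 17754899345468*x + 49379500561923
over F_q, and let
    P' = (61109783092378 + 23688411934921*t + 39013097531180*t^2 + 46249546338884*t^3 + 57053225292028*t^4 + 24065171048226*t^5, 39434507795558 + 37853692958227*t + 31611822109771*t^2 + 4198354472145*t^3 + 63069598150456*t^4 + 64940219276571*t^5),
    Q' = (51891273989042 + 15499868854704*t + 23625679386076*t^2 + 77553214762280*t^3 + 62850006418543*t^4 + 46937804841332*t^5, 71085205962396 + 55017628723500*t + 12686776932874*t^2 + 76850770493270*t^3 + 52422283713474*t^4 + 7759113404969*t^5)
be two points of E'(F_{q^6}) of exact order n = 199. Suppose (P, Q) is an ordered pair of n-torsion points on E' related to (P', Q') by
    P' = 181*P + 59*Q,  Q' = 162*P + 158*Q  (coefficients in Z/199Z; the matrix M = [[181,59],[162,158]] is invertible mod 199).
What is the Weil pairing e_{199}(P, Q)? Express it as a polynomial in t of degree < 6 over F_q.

55523323876853 + 4212163224590*t + 78434009645757*t^2 + 58167978352217*t^3 + 78536434816615*t^4 + 47826629092836*t^5

e_{199} is bilinear + alternating on E[199], so e_{199}(181*P + 59*Q, 162*P + 158*Q) = e_{199}(P,Q)^(181*158-59*162).
181*158 - 59*162 = 19040; reduced mod 199: det = 135, inverse 171.
Run Miller on y^2=x^3+17754899345468*x+49379500561923 over F_{80511922316291}: ladder 11000111 (8 bits); e = f_P(D_Q)/f_Q(D_P).
So e_{199}(P',Q') = 53959005167981 + 80115342353876*t + 73035196804951*t^2 + 43068673837204*t^3 + 67835667289527*t^4 + 17343293869387*t^5.
Raise to 171: e(P,Q) = 55523323876853 + 4212163224590*t + 78434009645757*t^2 + 58167978352217*t^3 + 78536434816615*t^4 + 47826629092836*t^5 in mu_{199}.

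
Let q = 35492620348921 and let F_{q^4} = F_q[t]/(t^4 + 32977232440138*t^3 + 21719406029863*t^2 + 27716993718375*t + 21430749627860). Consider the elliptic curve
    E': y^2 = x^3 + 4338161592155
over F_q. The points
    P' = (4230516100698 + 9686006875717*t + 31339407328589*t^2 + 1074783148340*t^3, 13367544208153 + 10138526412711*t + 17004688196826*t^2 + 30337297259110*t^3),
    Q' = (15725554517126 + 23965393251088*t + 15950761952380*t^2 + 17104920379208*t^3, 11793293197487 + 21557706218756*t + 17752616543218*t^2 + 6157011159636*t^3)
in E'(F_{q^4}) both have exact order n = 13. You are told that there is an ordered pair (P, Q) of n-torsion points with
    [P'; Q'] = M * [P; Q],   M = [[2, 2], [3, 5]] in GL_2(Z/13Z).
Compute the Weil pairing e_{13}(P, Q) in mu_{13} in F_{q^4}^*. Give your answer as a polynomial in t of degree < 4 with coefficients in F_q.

Alternating bilinearity on E[13] (values in mu_{13} in F_{35492620348921^4}) gives e(P',Q') = e(P,Q)^det(M).
2*5 - 2*3 = 4; reduced mod 13: det = 4, inverse 10.
Run Miller on y^2=x^3+4338161592155 over F_{35492620348921}: ladder 1101 (4 bits); e = f_P(D_Q)/f_Q(D_P).
e_{13}(P',Q') = 1494214707134 + 23192420931194*t + 13201873776625*t^2 + 8649238595941*t^3.
(1494214707134 + 23192420931194*t + 13201873776625*t^2 + 8649238595941*t^3)^{10} mod (35492620348921,f) = 10815891712062 + 32182166746928*t + 24346896421694*t^2 + 5750339978274*t^3.

10815891712062 + 32182166746928*t + 24346896421694*t^2 + 5750339978274*t^3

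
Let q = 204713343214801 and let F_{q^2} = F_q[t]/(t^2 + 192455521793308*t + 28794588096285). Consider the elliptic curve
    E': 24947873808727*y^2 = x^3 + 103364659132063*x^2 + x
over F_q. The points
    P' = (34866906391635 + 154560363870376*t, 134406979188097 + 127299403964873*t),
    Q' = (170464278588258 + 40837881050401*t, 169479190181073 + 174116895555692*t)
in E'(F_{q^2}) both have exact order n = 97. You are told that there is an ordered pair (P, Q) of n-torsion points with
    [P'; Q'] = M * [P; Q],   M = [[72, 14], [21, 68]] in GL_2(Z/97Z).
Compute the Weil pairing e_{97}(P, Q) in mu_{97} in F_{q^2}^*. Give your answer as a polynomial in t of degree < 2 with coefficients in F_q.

159945479183431 + 79744168600330*t

e_{97}(aP+bQ,cP+dQ) = e_{97}(P,Q)^(ad-bc); with (a,b,c,d)=(72,14,21,68) this gives the det-97 law.
72*68 - 14*21 = 4602; reduced mod 97: det = 43, inverse 88.
Undo Montgomery via alpha=188333515820018, beta=35610881642332: (a',b')=(137657704584131,57829327345205) over F_{204713343214801}.
Run Miller on y^2=x^3+137657704584131*x+57829327345205 over F_{204713343214801}: ladder 1100001 (7 bits); e = f_P(D_Q)/f_Q(D_P).
f_P(D_Q)/f_Q(D_P) = 76475994426551 + 69122781332087*t.
Finally e_{97}(P,Q) = 159945479183431 + 79744168600330*t.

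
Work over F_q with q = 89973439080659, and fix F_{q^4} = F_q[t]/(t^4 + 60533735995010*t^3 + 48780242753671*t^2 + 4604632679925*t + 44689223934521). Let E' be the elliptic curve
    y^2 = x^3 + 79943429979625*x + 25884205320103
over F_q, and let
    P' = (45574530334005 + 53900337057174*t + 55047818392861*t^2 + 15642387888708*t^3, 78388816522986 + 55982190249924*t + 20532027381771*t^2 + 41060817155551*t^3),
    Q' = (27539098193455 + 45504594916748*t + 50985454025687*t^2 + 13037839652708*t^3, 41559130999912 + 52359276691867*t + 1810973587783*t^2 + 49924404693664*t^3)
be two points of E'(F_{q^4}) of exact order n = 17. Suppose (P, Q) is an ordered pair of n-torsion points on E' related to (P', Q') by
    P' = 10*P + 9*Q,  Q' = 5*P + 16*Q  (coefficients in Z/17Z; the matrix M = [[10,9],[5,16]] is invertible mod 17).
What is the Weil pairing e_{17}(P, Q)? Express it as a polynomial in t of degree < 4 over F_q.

Under M = [[10,9],[5,16]] in GL_2(Z/17), e_{17}(P',Q') = e_{17}(P,Q)^(10*16-9*5 mod 17).
Inverting 13 mod 17: 4. Thus e_{17}(P,Q) = e(P',Q')^{4}.
Miller loop for e_{17} over F_{89973439080659^4}: bits of 17 = 10001; 4 double steps + 1 add steps, l/v at each.
e_{17}(P',Q') = 2349767797481 + 59473551183173*t + 42121356202029*t^2 + 30555863832385*t^3.
Raise to 4: e(P,Q) = 22141635375563 + 31096806679589*t + 13993053481433*t^2 + 76975993725834*t^3 in mu_{17}.

22141635375563 + 31096806679589*t + 13993053481433*t^2 + 76975993725834*t^3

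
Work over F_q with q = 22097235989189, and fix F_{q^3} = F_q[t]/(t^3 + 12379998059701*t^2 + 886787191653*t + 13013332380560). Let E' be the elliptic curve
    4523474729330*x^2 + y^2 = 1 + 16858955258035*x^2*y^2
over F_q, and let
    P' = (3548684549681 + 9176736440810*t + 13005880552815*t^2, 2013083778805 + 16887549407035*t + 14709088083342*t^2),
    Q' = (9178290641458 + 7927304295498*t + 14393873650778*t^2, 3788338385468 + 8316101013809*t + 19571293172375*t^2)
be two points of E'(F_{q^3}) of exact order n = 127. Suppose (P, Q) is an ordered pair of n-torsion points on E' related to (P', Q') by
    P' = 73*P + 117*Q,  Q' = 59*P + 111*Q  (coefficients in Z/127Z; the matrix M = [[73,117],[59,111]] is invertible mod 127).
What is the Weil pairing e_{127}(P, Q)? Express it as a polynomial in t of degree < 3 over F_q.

The 127-Weil pairing on E[127] over F_{22097235989189} is alternating-bilinear: e_{127}(P',Q') = e_{127}(P,Q)^det(M).
Hence e(P,Q) = e(P',Q')^{78} where 78 = 57^{-1} mod 127.
Edwards a_E,d_E -> Montgomery A=14586125050547,B=16804507541605 -> Weierstrass 4885544998823,19083221924343 via alpha=14612356325822,beta=2440438865121.
7-bit Miller (1111111) on E'/F_{22097235989189} with a'=4885544998823, b'=19083221924343: accumulate tangent/chord ratios at Q'+S and P'+S'.
The quotient is 18948745080755 + 16156663119516*t + 2979275019385*t^2.
e_{127}(P,Q) = (18948745080755 + 16156663119516*t + 2979275019385*t^2)^{78} = 14708937596229 + 20512052876066*t + 13403950689825*t^2.

14708937596229 + 20512052876066*t + 13403950689825*t^2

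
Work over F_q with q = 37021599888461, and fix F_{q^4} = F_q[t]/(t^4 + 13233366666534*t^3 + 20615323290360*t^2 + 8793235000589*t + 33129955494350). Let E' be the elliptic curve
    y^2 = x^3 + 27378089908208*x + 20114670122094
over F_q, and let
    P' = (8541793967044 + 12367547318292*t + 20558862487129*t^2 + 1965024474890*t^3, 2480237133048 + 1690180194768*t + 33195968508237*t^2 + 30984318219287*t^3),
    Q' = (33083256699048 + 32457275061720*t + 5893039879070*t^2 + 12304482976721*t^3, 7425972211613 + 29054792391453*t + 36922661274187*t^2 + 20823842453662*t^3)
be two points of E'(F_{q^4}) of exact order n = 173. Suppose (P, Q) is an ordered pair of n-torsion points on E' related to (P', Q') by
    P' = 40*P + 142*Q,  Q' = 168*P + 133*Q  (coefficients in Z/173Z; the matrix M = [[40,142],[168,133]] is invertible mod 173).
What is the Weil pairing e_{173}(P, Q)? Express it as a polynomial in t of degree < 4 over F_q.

Under M = [[40,142],[168,133]] in GL_2(Z/173), e_{173}(P',Q') = e_{173}(P,Q)^(40*133-142*168 mod 173).
So e_{173}(P,Q) = e_{173}(P',Q')^{83}, since 148*83 = 1 mod 173.
Run Miller on y^2=x^3+27378089908208*x+20114670122094 over F_{37021599888461}: ladder 10101101 (8 bits); e = f_P(D_Q)/f_Q(D_P).
The quotient is 36014817750669 + 29139648419990*t + 33901641945377*t^2 + 29818888847638*t^3.
Hence e(P,Q) = 25654215236144 + 24006027228242*t + 3078286256061*t^2 + 13834830658153*t^3 in F_{37021599888461^4}^*.

25654215236144 + 24006027228242*t + 3078286256061*t^2 + 13834830658153*t^3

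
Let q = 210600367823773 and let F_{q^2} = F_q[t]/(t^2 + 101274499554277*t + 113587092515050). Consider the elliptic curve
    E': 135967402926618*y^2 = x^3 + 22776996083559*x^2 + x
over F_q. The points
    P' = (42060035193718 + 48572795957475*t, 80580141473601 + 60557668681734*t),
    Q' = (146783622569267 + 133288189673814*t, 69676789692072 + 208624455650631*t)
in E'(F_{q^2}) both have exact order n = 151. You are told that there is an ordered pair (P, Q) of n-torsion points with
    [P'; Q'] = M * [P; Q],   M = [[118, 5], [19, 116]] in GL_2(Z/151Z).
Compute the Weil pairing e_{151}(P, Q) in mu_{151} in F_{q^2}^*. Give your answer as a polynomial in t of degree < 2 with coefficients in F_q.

Alternating bilinearity on E[151] (values in mu_{151} in F_{210600367823773^2}) gives e(P',Q') = e(P,Q)^det(M).
Inverting 3 mod 151: 101. Thus e_{151}(P,Q) = e(P',Q')^{101}.
Undo Montgomery via alpha=139611553438457, beta=31639983704001: (a',b')=(202412905228687,78736211686089) over F_{210600367823773}.
Run Miller on y^2=x^3+202412905228687*x+78736211686089 over F_{210600367823773}: ladder 10010111 (8 bits); e = f_P(D_Q)/f_Q(D_P).
So e_{151}(P',Q') = 140835370721414 + 57744335237870*t.
Finally e_{151}(P,Q) = 151902361370645 + 183864997123621*t.

151902361370645 + 183864997123621*t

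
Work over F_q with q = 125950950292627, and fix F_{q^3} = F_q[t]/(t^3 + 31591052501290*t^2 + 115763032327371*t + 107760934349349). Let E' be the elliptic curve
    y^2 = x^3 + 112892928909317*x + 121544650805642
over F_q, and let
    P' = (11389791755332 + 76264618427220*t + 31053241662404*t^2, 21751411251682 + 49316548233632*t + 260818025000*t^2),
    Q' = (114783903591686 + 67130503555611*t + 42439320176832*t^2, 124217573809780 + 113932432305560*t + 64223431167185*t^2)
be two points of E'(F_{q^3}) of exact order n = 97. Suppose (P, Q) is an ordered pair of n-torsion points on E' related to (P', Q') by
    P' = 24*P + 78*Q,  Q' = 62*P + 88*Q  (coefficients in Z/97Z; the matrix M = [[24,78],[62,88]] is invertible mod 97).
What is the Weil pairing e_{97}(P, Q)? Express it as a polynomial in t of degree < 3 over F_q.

50935169483303 + 18175009477303*t + 63737751376516*t^2

Alternating bilinearity on E[97] (values in mu_{97} in F_{125950950292627^3}) gives e(P',Q') = e(P,Q)^det(M).
det M = 24*88 - 78*62 = -2724 = 89 (mod 97); 89^{-1} = 12 (mod 97).
Run Miller on y^2=x^3+112892928909317*x+121544650805642 over F_{125950950292627}: ladder 1100001 (7 bits); e = f_P(D_Q)/f_Q(D_P).
e_{97}(P',Q') = 61181169241738 + 23421207616283*t + 105321558185570*t^2.
Hence e(P,Q) = 50935169483303 + 18175009477303*t + 63737751376516*t^2 in F_{125950950292627^3}^*.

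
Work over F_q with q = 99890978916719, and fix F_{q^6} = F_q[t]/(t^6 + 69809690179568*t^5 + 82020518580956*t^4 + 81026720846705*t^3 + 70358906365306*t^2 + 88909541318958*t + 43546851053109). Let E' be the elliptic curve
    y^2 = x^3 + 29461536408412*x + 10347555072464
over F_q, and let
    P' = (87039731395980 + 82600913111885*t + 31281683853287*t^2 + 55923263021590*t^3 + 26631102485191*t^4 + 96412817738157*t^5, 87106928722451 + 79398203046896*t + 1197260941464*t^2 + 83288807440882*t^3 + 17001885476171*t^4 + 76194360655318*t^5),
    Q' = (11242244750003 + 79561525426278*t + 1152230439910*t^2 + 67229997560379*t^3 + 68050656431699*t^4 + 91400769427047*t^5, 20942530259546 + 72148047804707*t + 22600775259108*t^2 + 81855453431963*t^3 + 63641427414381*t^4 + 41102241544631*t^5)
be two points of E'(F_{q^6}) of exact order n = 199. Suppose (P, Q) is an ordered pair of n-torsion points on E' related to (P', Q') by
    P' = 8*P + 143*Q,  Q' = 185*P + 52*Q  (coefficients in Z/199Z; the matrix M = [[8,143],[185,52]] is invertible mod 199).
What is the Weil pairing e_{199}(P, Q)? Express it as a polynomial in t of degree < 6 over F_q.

18748328816460 + 13184171988380*t + 74941665674609*t^2 + 69242313800913*t^3 + 9375252411840*t^4 + 22841998581114*t^5

Under M = [[8,143],[185,52]] in GL_2(Z/199), e_{199}(P',Q') = e_{199}(P,Q)^(8*52-143*185 mod 199).
8*52 - 143*185 = -26039; reduced mod 199: det = 30, inverse 73.
8-bit Miller (11000111) on E'/F_{99890978916719} with a'=29461536408412, b'=10347555072464: accumulate tangent/chord ratios at Q'+S and P'+S'.
Miller gives e_{199}(P',Q') = 87484382663575 + 14557347334322*t + 58410546315246*t^2 + 45245822102617*t^3 + 92923112301145*t^4 + 44121256272599*t^5 in F_{99890978916719^6}.
Raise to 73: e(P,Q) = 18748328816460 + 13184171988380*t + 74941665674609*t^2 + 69242313800913*t^3 + 9375252411840*t^4 + 22841998581114*t^5 in mu_{199}.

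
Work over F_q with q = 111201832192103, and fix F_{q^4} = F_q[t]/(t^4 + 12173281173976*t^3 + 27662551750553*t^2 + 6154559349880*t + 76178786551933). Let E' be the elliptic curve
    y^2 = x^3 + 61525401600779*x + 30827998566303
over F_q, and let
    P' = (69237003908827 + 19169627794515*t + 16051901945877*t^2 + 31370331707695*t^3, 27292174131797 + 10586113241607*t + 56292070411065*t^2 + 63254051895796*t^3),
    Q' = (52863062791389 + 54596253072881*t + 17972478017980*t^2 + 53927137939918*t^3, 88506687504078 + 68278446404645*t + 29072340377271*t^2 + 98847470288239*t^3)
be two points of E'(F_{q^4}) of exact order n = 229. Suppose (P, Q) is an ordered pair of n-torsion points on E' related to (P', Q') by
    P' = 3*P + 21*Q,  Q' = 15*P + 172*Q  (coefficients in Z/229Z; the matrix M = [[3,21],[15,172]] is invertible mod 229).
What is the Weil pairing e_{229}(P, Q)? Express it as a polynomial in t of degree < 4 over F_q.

91044462474800 + 15038026796439*t + 28444865507181*t^2 + 24330296413020*t^3

Under M = [[3,21],[15,172]] in GL_2(Z/229), e_{229}(P',Q') = e_{229}(P,Q)^(3*172-21*15 mod 229).
det(M) mod 229 = 201; its inverse in (Z/229)^* is 139 (check: 201*139 mod 229 = 1).
Run Miller on y^2=x^3+61525401600779*x+30827998566303 over F_{111201832192103}: ladder 11100101 (8 bits); e = f_P(D_Q)/f_Q(D_P).
f_P(D_Q)/f_Q(D_P) = 24433704968683 + 25312485721518*t + 26607563047969*t^2 + 58105066611193*t^3.
e_{229}(P,Q) = (24433704968683 + 25312485721518*t + 26607563047969*t^2 + 58105066611193*t^3)^{139} = 91044462474800 + 15038026796439*t + 28444865507181*t^2 + 24330296413020*t^3.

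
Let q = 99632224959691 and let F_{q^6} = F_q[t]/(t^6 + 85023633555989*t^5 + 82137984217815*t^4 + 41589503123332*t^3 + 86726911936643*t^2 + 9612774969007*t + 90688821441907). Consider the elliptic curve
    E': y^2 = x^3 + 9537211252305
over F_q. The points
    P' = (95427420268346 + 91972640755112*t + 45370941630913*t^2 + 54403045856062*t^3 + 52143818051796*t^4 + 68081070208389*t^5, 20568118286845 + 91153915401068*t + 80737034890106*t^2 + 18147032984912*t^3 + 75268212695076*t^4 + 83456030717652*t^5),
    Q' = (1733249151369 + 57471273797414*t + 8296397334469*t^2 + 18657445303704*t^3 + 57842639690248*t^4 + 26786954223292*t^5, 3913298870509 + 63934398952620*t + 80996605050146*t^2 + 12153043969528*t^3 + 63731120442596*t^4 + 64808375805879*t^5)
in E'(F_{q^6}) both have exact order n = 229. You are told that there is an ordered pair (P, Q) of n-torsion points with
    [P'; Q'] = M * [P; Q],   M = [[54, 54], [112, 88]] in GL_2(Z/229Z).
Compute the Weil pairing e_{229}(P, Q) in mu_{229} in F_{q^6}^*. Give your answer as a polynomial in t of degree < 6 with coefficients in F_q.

Alternating bilinearity on E[229] (values in mu_{229} in F_{99632224959691^6}) gives e(P',Q') = e(P,Q)^det(M).
det M = 54*88 - 54*112 = -1296 = 78 (mod 229); 78^{-1} = 138 (mod 229).
Build f_{229,P'} and f_{229,Q'} via the 8-bit ladder of 229=11100101_2; evaluate at shifted divisors; quotient in F_{99632224959691^6}.
So e_{229}(P',Q') = 39019032408581 + 47386176012225*t + 10789736141248*t^2 + 62510998409018*t^3 + 38118181769737*t^4 + 20221145667416*t^5.
Finally e_{229}(P,Q) = 36836772588988 + 4365299259338*t + 86144215834197*t^2 + 38533612411641*t^3 + 28292443022175*t^4 + 97117126223909*t^5.

36836772588988 + 4365299259338*t + 86144215834197*t^2 + 38533612411641*t^3 + 28292443022175*t^4 + 97117126223909*t^5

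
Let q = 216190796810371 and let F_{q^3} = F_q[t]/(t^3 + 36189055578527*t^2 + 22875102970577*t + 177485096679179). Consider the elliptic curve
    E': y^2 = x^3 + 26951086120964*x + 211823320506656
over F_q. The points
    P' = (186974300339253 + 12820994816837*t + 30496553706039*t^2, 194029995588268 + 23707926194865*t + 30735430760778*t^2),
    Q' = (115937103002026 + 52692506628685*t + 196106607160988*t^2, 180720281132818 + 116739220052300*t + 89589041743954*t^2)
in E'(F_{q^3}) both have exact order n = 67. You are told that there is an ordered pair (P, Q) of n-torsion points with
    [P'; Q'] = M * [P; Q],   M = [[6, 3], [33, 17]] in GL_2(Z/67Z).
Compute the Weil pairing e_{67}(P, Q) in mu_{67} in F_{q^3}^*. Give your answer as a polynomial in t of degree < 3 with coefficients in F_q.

e_{67} is bilinear + alternating on E[67], so e_{67}(6*P + 3*Q, 33*P + 17*Q) = e_{67}(P,Q)^(6*17-3*33).
6*17 - 3*33 = 3; reduced mod 67: det = 3, inverse 45.
Build f_{67,P'} and f_{67,Q'} via the 7-bit ladder of 67=1000011_2; evaluate at shifted divisors; quotient in F_{216190796810371^3}.
The quotient is 197499100392123 + 177127321777881*t + 14390827858345*t^2.
Finally e_{67}(P,Q) = 191118149322178 + 167759357475241*t + 178315742652309*t^2.

191118149322178 + 167759357475241*t + 178315742652309*t^2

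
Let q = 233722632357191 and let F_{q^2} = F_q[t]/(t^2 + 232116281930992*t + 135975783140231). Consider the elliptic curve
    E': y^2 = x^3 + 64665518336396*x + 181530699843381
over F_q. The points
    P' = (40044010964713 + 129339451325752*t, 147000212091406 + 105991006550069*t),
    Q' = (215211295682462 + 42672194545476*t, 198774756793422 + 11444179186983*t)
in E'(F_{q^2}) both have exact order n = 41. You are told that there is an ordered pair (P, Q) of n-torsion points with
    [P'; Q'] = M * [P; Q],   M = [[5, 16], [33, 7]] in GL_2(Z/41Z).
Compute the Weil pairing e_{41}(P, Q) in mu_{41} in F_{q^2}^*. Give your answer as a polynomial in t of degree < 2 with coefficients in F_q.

48056831899661 + 148235327711434*t

Alternating bilinearity on E[41] (values in mu_{41} in F_{233722632357191^2}) gives e(P',Q') = e(P,Q)^det(M).
So e_{41}(P,Q) = e_{41}(P',Q')^{40}, since 40*40 = 1 mod 41.
6-bit Miller (101001) on E'/F_{233722632357191} with a'=64665518336396, b'=181530699843381: accumulate tangent/chord ratios at Q'+S and P'+S'.
f_P(D_Q)/f_Q(D_P) = 107467851424961 + 85487304645757*t.
Raise to 40: e(P,Q) = 48056831899661 + 148235327711434*t in mu_{41}.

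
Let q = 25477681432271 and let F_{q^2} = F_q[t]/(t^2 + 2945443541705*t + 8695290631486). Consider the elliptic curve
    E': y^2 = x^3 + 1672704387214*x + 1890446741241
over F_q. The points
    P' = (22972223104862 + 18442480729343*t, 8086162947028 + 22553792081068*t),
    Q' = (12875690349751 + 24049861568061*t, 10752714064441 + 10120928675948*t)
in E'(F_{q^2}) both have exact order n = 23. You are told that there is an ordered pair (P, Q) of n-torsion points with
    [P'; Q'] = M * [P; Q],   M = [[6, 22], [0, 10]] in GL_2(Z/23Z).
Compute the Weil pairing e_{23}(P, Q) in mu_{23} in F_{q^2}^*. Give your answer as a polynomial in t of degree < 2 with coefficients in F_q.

Under M = [[6,22],[0,10]] in GL_2(Z/23), e_{23}(P',Q') = e_{23}(P,Q)^(6*10-22*0 mod 23).
Hence e(P,Q) = e(P',Q')^{5} where 5 = 14^{-1} mod 23.
Run Miller on y^2=x^3+1672704387214*x+1890446741241 over F_{25477681432271}: ladder 10111 (5 bits); e = f_P(D_Q)/f_Q(D_P).
So e_{23}(P',Q') = 23522361799656 + 4827399406477*t.
Thus e_{23}(P,Q) = 12040901519475 + 13039687426603*t.

12040901519475 + 13039687426603*t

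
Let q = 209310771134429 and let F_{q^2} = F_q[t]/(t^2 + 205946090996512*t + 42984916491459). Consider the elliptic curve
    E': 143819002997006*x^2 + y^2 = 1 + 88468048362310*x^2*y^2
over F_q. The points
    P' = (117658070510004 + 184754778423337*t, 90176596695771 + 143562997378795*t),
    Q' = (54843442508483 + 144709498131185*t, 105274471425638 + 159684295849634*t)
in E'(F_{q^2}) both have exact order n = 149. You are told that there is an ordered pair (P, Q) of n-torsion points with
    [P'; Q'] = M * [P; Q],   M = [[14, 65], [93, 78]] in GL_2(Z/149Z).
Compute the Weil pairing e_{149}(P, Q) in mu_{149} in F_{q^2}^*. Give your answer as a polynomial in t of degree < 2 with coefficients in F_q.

84853409416039 + 175347040345820*t

e_{149} is bilinear + alternating on E[149], so e_{149}(14*P + 65*Q, 93*P + 78*Q) = e_{149}(P,Q)^(14*78-65*93).
det M = 14*78 - 65*93 = -4953 = 113 (mod 149); 113^{-1} = 120 (mod 149).
Edwards a_E,d_E -> Montgomery A=29398334965021,B=7705755844178 -> Weierstrass 95512663295447,143382417037365 via alpha=38714508559886,beta=13837738658674.
n = 149 = (10010101)_2 (8 bits, wt 4); accumulate f_{149,P'}(Q'+S)/f_{149,P'}(S) along the 7-step ladder.
The quotient is 29253428042869 + 96881269355166*t.
(29253428042869 + 96881269355166*t)^{120} mod (209310771134429,f) = 84853409416039 + 175347040345820*t.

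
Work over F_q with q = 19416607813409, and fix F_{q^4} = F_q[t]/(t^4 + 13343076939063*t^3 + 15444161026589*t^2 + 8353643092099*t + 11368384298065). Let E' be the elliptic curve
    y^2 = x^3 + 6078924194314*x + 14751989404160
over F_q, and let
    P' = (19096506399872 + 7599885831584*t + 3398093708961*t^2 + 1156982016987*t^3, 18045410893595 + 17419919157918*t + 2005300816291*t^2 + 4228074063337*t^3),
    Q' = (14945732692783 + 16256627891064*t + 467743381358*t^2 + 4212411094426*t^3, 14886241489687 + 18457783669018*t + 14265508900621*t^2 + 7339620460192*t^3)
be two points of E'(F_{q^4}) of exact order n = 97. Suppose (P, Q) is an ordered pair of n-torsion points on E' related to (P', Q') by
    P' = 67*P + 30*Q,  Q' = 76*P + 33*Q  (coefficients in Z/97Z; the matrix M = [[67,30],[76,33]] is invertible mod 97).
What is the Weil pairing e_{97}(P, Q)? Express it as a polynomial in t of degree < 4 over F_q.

e_{97}(aP+bQ,cP+dQ) = e_{97}(P,Q)^(ad-bc); with (a,b,c,d)=(67,30,76,33) this gives the det-97 law.
Hence e(P,Q) = e(P',Q')^{52} where 52 = 28^{-1} mod 97.
Run Miller on y^2=x^3+6078924194314*x+14751989404160 over F_{19416607813409}: ladder 1100001 (7 bits); e = f_P(D_Q)/f_Q(D_P).
Result: e(P',Q') = 7650609069443 + 15196960224155*t + 4517554150015*t^2 + 15179420137437*t^3.
e_{97}(P,Q) = (7650609069443 + 15196960224155*t + 4517554150015*t^2 + 15179420137437*t^3)^{52} = 17883998697567 + 10443615163083*t + 5000454856806*t^2 + 2261947953970*t^3.

17883998697567 + 10443615163083*t + 5000454856806*t^2 + 2261947953970*t^3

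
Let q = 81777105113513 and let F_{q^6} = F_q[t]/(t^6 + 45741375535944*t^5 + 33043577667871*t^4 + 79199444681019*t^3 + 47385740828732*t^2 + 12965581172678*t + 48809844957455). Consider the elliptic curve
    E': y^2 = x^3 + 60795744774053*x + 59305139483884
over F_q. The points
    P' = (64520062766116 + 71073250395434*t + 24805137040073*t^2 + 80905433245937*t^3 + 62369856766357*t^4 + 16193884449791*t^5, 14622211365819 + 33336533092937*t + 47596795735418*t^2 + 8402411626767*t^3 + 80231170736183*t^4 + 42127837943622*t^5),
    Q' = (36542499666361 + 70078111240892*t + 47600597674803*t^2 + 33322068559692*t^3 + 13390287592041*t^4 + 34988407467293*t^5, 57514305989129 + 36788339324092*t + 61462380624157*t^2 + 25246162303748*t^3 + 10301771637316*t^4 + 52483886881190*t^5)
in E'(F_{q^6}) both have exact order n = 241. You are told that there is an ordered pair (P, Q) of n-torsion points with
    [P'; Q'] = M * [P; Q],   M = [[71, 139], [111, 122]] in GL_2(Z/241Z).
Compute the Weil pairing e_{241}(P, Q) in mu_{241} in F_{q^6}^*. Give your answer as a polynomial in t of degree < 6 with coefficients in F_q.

7319305428052 + 56535683746501*t + 78748638600241*t^2 + 72425797868521*t^3 + 9026819838586*t^4 + 37617494885905*t^5

e_{241}(aP+bQ,cP+dQ) = e_{241}(P,Q)^(ad-bc); with (a,b,c,d)=(71,139,111,122) this gives the det-241 law.
So e_{241}(P,Q) = e_{241}(P',Q')^{38}, since 222*38 = 1 mod 241.
Run Miller on y^2=x^3+60795744774053*x+59305139483884 over F_{81777105113513}: ladder 11110001 (8 bits); e = f_P(D_Q)/f_Q(D_P).
The quotient is 53685363055059 + 14287908545372*t + 37867929192202*t^2 + 13329186273451*t^3 + 15445387571798*t^4 + 51974740617748*t^5.
e_{241}(P,Q) = (53685363055059 + 14287908545372*t + 37867929192202*t^2 + 13329186273451*t^3 + 15445387571798*t^4 + 51974740617748*t^5)^{38} = 7319305428052 + 56535683746501*t + 78748638600241*t^2 + 72425797868521*t^3 + 9026819838586*t^4 + 37617494885905*t^5.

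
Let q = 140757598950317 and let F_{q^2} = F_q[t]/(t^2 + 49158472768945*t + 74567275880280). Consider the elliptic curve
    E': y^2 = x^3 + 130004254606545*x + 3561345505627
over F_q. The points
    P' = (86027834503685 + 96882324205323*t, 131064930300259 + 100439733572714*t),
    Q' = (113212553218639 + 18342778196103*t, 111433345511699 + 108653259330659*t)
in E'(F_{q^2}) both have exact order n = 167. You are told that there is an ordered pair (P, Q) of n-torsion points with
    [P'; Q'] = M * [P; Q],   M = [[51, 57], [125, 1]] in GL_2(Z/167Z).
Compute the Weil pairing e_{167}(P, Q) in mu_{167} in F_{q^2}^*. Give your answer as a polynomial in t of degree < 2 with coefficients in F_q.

94399538664060 + 108434454338601*t

The 167-Weil pairing on E[167] over F_{140757598950317} is alternating-bilinear: e_{167}(P',Q') = e_{167}(P,Q)^det(M).
51*1 - 57*125 = -7074; reduced mod 167: det = 107, inverse 64.
Run Miller on y^2=x^3+130004254606545*x+3561345505627 over F_{140757598950317}: ladder 10100111 (8 bits); e = f_P(D_Q)/f_Q(D_P).
Miller gives e_{167}(P',Q') = 33778961330139 + 11514623760232*t in F_{140757598950317^2}.
Thus e_{167}(P,Q) = 94399538664060 + 108434454338601*t.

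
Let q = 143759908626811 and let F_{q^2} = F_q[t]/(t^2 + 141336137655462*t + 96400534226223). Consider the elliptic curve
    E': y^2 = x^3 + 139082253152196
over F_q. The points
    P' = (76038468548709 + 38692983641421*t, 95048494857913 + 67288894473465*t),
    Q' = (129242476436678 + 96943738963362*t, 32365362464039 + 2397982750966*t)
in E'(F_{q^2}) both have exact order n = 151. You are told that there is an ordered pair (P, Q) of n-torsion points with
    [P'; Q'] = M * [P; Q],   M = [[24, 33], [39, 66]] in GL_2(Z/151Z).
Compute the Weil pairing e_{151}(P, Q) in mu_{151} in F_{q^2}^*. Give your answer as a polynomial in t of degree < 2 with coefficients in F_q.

57200354213678 + 52634907015946*t

e_{151} is bilinear + alternating on E[151], so e_{151}(24*P + 33*Q, 39*P + 66*Q) = e_{151}(P,Q)^(24*66-33*39).
Hence e(P,Q) = e(P',Q')^{30} where 30 = 146^{-1} mod 151.
Miller loop for e_{151} over F_{143759908626811^2}: bits of 151 = 10010111; 7 double steps + 4 add steps, l/v at each.
Miller gives e_{151}(P',Q') = 69836357616160 + 86761520966897*t in F_{143759908626811^2}.
Hence e(P,Q) = 57200354213678 + 52634907015946*t in F_{143759908626811^2}^*.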